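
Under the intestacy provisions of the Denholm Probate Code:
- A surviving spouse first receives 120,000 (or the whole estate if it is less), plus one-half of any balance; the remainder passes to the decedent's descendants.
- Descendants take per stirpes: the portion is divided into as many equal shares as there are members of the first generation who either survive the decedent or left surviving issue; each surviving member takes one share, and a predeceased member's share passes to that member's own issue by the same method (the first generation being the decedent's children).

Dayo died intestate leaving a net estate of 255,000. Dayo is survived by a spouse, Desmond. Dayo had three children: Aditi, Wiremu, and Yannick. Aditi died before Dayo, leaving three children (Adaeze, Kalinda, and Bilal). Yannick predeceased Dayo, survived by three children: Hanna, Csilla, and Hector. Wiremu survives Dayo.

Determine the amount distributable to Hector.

Desmond first takes 120,000, leaving a balance of 135,000. Desmond then takes one-half of the balance (67,500), for a total of 187,500. The remaining 67,500 passes to the descendants.
The descendants' portion (67,500) is divided into 3 shares of 22,500: Wiremu takes 22,500; Aditi's 22,500 share passes to Aditi's issue; Yannick's 22,500 share passes to Yannick's issue.
Aditi's share (22,500) is divided into 3 shares of 7,500: Adaeze, Kalinda, and Bilal each take 7,500.
Yannick's share (22,500) is divided into 3 shares of 7,500: Hanna, Csilla, and Hector each take 7,500.

Hector receives 7,500.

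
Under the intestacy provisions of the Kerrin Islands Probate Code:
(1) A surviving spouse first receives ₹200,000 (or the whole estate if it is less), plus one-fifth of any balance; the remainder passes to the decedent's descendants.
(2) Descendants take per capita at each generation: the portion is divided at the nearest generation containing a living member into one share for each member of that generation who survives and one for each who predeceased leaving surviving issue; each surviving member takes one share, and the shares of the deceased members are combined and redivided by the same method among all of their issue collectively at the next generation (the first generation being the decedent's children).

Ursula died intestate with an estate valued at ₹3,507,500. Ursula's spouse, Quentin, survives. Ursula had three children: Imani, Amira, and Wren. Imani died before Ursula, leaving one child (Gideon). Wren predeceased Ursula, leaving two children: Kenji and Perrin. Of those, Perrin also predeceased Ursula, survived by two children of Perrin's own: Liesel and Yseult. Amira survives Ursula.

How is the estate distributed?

Quentin: ₹861,500; Gideon: ₹588,000; Amira: ₹882,000; Kenji: ₹588,000; Liesel: ₹294,000; Yseult: ₹294,000

Quentin first takes ₹200,000, leaving a balance of ₹3,307,500. Quentin then takes one-fifth of the balance (₹661,500), for a total of ₹861,500. The remaining ₹2,646,000 passes to the descendants.
The descendants' portion (₹2,646,000) is divided at the children's generation into 3 shares of ₹882,000. Amira takes ₹882,000. The 2 shares of the deceased (Imani and Wren) are combined into a pool of ₹1,764,000.
That pool (₹1,764,000) is divided at the grandchildren's generation into 3 shares of ₹588,000. Gideon and Kenji each take ₹588,000. The remaining share for the deceased Perrin (₹588,000) is carried to the next generation.
That pool (₹588,000) is divided at the great-grandchildren's generation equally among Liesel and Yseult: ₹294,000 each.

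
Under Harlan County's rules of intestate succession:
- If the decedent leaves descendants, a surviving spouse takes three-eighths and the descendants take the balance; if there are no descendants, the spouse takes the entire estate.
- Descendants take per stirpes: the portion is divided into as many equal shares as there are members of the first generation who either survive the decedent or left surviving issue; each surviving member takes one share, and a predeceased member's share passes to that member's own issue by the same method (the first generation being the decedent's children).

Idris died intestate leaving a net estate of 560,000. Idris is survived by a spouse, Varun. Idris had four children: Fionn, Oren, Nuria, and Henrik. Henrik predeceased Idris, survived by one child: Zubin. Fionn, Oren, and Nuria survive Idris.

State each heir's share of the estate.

Varun takes three-eighths of 560,000 = 210,000. The remaining 350,000 passes to the descendants.
The descendants' portion (350,000) is divided into 4 shares of 87,500: Fionn, Oren, and Nuria each take 87,500; Henrik's 87,500 share passes to Henrik's issue.
Henrik's share (87,500) passes entirely to Zubin.

Varun: 210,000; Fionn: 87,500; Oren: 87,500; Nuria: 87,500; Zubin: 87,500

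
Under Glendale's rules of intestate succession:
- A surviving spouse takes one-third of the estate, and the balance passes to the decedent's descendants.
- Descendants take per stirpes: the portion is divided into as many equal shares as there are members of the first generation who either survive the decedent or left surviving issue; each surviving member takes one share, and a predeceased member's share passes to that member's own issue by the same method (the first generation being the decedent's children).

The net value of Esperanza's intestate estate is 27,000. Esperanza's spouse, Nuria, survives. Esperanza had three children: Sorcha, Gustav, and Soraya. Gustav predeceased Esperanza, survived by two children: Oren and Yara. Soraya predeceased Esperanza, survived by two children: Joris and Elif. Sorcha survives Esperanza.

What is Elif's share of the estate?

Elif receives 3,000.

Nuria takes one-third of 27,000 = 9,000. The remaining 18,000 passes to the descendants.
The descendants' portion (18,000) is divided into 3 shares of 6,000: Sorcha takes 6,000; Gustav's 6,000 share passes to Gustav's issue; Soraya's 6,000 share passes to Soraya's issue.
Gustav's share (6,000) is divided into 2 shares of 3,000: Oren and Yara each take 3,000.
Soraya's share (6,000) is divided into 2 shares of 3,000: Joris and Elif each take 3,000.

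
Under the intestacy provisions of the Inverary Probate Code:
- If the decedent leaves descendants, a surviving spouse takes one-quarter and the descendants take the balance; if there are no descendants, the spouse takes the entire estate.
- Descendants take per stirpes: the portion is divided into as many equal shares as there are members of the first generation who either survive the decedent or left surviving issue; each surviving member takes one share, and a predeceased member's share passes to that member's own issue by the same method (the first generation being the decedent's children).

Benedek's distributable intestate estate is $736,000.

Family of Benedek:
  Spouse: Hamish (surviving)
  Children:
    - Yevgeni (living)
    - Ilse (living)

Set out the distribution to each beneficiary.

Hamish: $184,000; Yevgeni: $276,000; Ilse: $276,000

Hamish takes one-quarter of $736,000 = $184,000. The remaining $552,000 passes to the descendants.
The descendants' portion ($552,000) is divided into 2 shares of $276,000: Yevgeni and Ilse each take $276,000.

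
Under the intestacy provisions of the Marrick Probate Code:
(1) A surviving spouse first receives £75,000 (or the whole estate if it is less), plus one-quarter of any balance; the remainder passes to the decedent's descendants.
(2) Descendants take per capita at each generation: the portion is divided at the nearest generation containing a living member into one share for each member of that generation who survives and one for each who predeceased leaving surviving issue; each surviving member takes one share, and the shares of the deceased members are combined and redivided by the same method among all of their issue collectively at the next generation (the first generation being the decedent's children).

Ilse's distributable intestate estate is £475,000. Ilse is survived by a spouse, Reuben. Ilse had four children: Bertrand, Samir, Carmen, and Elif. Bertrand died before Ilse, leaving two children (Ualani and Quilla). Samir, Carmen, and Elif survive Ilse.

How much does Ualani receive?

Reuben first takes £75,000, leaving a balance of £400,000. Reuben then takes one-quarter of the balance (£100,000), for a total of £175,000. The remaining £300,000 passes to the descendants.
The descendants' portion (£300,000) is divided at the children's generation into 4 shares of £75,000. Samir, Carmen, and Elif each take £75,000. The remaining share for the deceased Bertrand (£75,000) is carried to the next generation.
That pool (£75,000) is divided at the grandchildren's generation equally among Ualani and Quilla: £37,500 each.

Ualani receives £37,500.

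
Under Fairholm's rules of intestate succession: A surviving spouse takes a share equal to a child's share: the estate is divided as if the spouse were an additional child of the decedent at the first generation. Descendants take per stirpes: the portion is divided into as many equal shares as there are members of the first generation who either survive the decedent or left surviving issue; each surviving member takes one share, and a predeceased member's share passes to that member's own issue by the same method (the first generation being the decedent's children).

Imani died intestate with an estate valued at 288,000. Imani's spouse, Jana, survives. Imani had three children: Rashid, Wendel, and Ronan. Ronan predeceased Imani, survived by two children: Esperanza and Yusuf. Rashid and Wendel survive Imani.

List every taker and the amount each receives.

Jana: 72,000; Rashid: 72,000; Wendel: 72,000; Esperanza: 36,000; Yusuf: 36,000

The spouse counts as an additional share at the children's level, so there are 4 primary shares of 72,000. Jana takes one such share (72,000).
The children's combined portion (216,000) is divided into 3 shares of 72,000: Rashid and Wendel each take 72,000; Ronan's 72,000 share passes to Ronan's issue.
Ronan's share (72,000) is divided into 2 shares of 36,000: Esperanza and Yusuf each take 36,000.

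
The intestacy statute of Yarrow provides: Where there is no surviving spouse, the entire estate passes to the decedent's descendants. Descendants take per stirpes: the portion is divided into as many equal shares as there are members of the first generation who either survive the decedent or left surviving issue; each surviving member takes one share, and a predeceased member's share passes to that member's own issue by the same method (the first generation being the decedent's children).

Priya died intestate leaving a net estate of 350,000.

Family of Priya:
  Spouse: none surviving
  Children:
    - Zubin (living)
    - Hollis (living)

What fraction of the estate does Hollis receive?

Hollis receives 1/2 of the estate.

The entire 350,000 passes to the descendants.
That amount (350,000) is divided into 2 shares of 175,000: Zubin and Hollis each take 175,000.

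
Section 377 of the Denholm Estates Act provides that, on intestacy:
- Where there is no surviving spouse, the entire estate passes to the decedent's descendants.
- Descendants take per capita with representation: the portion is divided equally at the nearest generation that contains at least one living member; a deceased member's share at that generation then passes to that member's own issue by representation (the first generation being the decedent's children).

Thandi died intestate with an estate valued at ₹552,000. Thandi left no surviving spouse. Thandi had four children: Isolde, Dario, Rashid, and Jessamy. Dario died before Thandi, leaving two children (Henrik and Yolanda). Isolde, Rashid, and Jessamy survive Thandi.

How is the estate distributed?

Isolde: ₹138,000; Henrik: ₹69,000; Yolanda: ₹69,000; Rashid: ₹138,000; Jessamy: ₹138,000

The entire ₹552,000 passes to the descendants.
That amount (₹552,000) is divided into 4 shares of ₹138,000: Isolde, Rashid, and Jessamy each take ₹138,000; Dario's ₹138,000 share passes to Dario's issue.
Dario's share (₹138,000) is divided into 2 shares of ₹69,000: Henrik and Yolanda each take ₹69,000.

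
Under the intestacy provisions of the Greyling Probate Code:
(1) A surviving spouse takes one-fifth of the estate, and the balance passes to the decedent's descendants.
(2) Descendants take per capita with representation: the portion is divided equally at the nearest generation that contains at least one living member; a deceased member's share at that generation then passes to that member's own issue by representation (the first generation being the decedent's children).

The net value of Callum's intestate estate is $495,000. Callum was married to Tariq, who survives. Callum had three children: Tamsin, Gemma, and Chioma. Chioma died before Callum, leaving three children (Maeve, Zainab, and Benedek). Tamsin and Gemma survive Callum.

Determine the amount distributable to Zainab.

Tariq takes one-fifth of $495,000 = $99,000. The remaining $396,000 passes to the descendants.
The descendants' portion ($396,000) is divided into 3 shares of $132,000: Tamsin and Gemma each take $132,000; Chioma's $132,000 share passes to Chioma's issue.
Chioma's share ($132,000) is divided into 3 shares of $44,000: Maeve, Zainab, and Benedek each take $44,000.

Zainab receives $44,000.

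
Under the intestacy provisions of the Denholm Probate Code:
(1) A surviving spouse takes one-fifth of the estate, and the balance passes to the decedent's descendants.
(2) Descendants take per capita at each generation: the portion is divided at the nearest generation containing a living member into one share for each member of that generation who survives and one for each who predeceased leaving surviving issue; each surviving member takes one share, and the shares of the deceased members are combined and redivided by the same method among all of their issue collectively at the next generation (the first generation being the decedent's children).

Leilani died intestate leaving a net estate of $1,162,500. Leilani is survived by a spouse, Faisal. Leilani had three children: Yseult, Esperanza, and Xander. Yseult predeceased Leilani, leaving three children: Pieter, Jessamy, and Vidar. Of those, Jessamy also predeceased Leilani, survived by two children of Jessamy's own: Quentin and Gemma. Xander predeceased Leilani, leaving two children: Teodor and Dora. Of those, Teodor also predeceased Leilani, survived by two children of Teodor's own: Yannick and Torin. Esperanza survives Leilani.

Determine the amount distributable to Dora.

Dora receives $124,000.

Faisal takes one-fifth of $1,162,500 = $232,500. The remaining $930,000 passes to the descendants.
The descendants' portion ($930,000) is divided at the children's generation into 3 shares of $310,000. Esperanza takes $310,000. The 2 shares of the deceased (Yseult and Xander) are combined into a pool of $620,000.
That pool ($620,000) is divided at the grandchildren's generation into 5 shares of $124,000. Pieter, Vidar, and Dora each take $124,000. The 2 shares of the deceased (Jessamy and Teodor) are combined into a pool of $248,000.
That pool ($248,000) is divided at the great-grandchildren's generation equally among Quentin, Gemma, Yannick, and Torin: $62,000 each.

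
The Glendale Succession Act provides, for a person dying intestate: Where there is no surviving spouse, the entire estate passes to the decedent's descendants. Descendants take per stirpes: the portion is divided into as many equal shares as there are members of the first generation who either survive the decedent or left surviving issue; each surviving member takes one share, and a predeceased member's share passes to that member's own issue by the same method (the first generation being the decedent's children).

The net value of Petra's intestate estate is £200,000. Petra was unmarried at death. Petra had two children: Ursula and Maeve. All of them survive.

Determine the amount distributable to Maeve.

Maeve receives £100,000.

The entire £200,000 passes to the descendants.
That amount (£200,000) is divided into 2 shares of £100,000: Ursula and Maeve each take £100,000.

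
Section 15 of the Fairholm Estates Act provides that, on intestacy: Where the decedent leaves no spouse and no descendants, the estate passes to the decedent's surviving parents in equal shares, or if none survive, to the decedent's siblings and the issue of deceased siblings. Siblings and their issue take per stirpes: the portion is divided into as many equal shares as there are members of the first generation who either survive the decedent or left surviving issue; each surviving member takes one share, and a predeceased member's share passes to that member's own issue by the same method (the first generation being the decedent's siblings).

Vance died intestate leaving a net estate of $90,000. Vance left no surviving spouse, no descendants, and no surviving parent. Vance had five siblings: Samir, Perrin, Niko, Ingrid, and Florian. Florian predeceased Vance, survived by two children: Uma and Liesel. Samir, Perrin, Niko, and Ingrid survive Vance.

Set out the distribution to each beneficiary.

The entire $90,000 passes to the siblings and their issue.
That amount ($90,000) is divided into 5 shares of $18,000: Samir, Perrin, Niko, and Ingrid each take $18,000; Florian's $18,000 share passes to Florian's issue.
Florian's share ($18,000) is divided into 2 shares of $9,000: Uma and Liesel each take $9,000.

Samir: $18,000; Perrin: $18,000; Niko: $18,000; Ingrid: $18,000; Uma: $9,000; Liesel: $9,000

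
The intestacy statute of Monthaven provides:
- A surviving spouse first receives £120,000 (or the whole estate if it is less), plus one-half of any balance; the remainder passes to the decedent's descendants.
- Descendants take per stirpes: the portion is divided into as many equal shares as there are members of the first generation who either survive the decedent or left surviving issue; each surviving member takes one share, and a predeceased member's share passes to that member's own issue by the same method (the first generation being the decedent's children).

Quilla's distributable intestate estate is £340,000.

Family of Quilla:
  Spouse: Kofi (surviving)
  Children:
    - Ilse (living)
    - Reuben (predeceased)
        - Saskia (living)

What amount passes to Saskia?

Kofi first takes £120,000, leaving a balance of £220,000. Kofi then takes one-half of the balance (£110,000), for a total of £230,000. The remaining £110,000 passes to the descendants.
The descendants' portion (£110,000) is divided into 2 shares of £55,000: Ilse takes £55,000; Reuben's £55,000 share passes to Reuben's issue.
Reuben's share (£55,000) passes entirely to Saskia.

Saskia receives £55,000.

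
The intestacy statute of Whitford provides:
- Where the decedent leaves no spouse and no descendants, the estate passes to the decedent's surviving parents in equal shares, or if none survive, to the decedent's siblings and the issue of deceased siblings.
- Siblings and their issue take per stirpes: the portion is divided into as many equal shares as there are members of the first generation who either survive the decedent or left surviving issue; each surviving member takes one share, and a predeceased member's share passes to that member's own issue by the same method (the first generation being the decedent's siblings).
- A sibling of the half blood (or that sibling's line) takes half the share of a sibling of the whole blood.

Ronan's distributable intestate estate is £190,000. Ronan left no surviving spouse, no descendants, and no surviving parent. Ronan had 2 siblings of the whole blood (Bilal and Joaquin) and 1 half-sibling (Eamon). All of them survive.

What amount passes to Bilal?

The entire £190,000 passes to the siblings and their issue.
Counting each half-blood sibling's line as half a unit, there are 5/2 units in £190,000, so one unit is £76,000. Whole-blood lines (Bilal and Joaquin) take £76,000 each; half-blood lines (Eamon) take £38,000 each.

Bilal receives £76,000.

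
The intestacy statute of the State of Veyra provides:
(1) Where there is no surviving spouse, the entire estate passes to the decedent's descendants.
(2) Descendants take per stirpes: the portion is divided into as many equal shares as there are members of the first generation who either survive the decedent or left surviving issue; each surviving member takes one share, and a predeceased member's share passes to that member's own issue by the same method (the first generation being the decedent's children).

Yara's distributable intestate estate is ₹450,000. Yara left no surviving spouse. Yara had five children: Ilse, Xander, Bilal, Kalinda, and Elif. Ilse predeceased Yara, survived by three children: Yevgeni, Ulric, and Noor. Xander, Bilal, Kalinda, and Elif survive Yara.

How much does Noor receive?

Noor receives ₹30,000.

The entire ₹450,000 passes to the descendants.
That amount (₹450,000) is divided into 5 shares of ₹90,000: Xander, Bilal, Kalinda, and Elif each take ₹90,000; Ilse's ₹90,000 share passes to Ilse's issue.
Ilse's share (₹90,000) is divided into 3 shares of ₹30,000: Yevgeni, Ulric, and Noor each take ₹30,000.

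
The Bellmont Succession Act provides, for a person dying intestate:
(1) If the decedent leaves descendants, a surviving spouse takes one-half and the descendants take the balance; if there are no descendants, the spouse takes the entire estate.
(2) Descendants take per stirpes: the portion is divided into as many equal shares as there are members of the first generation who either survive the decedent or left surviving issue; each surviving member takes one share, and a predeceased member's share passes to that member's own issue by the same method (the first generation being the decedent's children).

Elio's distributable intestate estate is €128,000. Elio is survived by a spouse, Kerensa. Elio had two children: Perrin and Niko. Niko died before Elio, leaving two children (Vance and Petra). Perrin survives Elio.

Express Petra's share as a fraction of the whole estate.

Kerensa takes one-half of €128,000 = €64,000. The remaining €64,000 passes to the descendants.
The descendants' portion (€64,000) is divided into 2 shares of €32,000: Perrin takes €32,000; Niko's €32,000 share passes to Niko's issue.
Niko's share (€32,000) is divided into 2 shares of €16,000: Vance and Petra each take €16,000.

Petra receives 1/8 of the estate.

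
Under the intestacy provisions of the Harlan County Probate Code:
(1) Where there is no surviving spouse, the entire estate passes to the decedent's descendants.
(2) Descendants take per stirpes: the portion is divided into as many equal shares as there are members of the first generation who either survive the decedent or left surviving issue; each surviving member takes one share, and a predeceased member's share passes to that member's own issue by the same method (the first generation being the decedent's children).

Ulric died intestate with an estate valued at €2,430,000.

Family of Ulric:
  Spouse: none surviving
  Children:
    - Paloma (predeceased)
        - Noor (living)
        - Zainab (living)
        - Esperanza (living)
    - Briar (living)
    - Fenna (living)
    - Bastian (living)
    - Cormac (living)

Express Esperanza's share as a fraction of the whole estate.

Esperanza receives 1/15 of the estate.

The entire €2,430,000 passes to the descendants.
That amount (€2,430,000) is divided into 5 shares of €486,000: Briar, Fenna, Bastian, and Cormac each take €486,000; Paloma's €486,000 share passes to Paloma's issue.
Paloma's share (€486,000) is divided into 3 shares of €162,000: Noor, Zainab, and Esperanza each take €162,000.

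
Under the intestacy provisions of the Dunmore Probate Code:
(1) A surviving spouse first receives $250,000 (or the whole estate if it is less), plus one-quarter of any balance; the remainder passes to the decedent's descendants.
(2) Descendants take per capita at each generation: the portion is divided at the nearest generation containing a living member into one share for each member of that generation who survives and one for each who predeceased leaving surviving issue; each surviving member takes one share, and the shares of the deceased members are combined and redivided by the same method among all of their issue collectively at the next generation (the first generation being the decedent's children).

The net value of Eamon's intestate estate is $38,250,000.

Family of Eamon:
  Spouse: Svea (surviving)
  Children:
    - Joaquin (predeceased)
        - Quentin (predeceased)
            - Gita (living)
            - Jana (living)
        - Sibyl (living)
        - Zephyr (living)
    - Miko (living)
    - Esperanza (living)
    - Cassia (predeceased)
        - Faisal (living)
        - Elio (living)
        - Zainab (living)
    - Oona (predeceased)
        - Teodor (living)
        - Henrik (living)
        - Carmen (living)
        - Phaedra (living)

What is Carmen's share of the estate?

Carmen receives $1,710,000.

Svea first takes $250,000, leaving a balance of $38,000,000. Svea then takes one-quarter of the balance ($9,500,000), for a total of $9,750,000. The remaining $28,500,000 passes to the descendants.
The descendants' portion ($28,500,000) is divided at the children's generation into 5 shares of $5,700,000. Miko and Esperanza each take $5,700,000. The 3 shares of the deceased (Joaquin, Cassia, and Oona) are combined into a pool of $17,100,000.
That pool ($17,100,000) is divided at the grandchildren's generation into 10 shares of $1,710,000. Sibyl, Zephyr, Faisal, Elio, Zainab, Teodor, Henrik, Carmen, and Phaedra each take $1,710,000. The remaining share for the deceased Quentin ($1,710,000) is carried to the next generation.
That pool ($1,710,000) is divided at the great-grandchildren's generation equally among Gita and Jana: $855,000 each.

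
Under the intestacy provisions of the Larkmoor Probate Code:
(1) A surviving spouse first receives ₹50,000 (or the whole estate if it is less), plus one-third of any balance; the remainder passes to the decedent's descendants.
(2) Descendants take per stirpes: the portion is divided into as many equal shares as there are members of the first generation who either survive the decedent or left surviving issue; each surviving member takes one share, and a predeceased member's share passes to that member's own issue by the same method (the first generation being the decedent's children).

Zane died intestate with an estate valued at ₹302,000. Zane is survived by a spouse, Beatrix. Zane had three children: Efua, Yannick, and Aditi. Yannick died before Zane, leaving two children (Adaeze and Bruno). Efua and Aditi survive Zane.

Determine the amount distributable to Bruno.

Beatrix first takes ₹50,000, leaving a balance of ₹252,000. Beatrix then takes one-third of the balance (₹84,000), for a total of ₹134,000. The remaining ₹168,000 passes to the descendants.
The descendants' portion (₹168,000) is divided into 3 shares of ₹56,000: Efua and Aditi each take ₹56,000; Yannick's ₹56,000 share passes to Yannick's issue.
Yannick's share (₹56,000) is divided into 2 shares of ₹28,000: Adaeze and Bruno each take ₹28,000.

Bruno receives ₹28,000.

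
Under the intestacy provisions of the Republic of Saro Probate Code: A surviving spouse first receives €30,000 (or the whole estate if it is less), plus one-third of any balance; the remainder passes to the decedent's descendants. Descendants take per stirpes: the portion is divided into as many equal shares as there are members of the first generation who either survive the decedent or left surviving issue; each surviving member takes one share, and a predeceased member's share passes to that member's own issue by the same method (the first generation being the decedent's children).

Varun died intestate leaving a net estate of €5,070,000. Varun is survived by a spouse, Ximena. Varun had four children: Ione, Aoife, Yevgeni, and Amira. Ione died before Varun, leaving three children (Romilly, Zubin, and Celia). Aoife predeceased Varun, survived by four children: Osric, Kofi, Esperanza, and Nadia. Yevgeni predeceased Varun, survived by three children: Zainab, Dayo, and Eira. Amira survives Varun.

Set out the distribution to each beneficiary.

Ximena: €1,710,000; Romilly: €280,000; Zubin: €280,000; Celia: €280,000; Osric: €210,000; Kofi: €210,000; Esperanza: €210,000; Nadia: €210,000; Zainab: €280,000; Dayo: €280,000; Eira: €280,000; Amira: €840,000

Ximena first takes €30,000, leaving a balance of €5,040,000. Ximena then takes one-third of the balance (€1,680,000), for a total of €1,710,000. The remaining €3,360,000 passes to the descendants.
The descendants' portion (€3,360,000) is divided into 4 shares of €840,000: Amira takes €840,000; Ione's €840,000 share passes to Ione's issue; Aoife's €840,000 share passes to Aoife's issue; Yevgeni's €840,000 share passes to Yevgeni's issue.
Ione's share (€840,000) is divided into 3 shares of €280,000: Romilly, Zubin, and Celia each take €280,000.
Aoife's share (€840,000) is divided into 4 shares of €210,000: Osric, Kofi, Esperanza, and Nadia each take €210,000.
Yevgeni's share (€840,000) is divided into 3 shares of €280,000: Zainab, Dayo, and Eira each take €280,000.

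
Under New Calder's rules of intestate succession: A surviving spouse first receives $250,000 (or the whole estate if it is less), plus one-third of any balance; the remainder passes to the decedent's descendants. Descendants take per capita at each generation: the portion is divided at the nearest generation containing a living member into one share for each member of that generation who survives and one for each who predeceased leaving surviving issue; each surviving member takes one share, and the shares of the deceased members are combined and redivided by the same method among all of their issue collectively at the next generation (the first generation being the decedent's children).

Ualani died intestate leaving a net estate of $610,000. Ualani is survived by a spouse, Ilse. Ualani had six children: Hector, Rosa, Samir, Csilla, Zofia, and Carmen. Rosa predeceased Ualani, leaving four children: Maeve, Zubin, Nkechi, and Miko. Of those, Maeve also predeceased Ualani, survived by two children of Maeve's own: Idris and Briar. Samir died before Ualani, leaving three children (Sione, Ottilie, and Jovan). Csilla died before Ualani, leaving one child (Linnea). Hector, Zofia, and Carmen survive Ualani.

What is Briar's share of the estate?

Ilse first takes $250,000, leaving a balance of $360,000. Ilse then takes one-third of the balance ($120,000), for a total of $370,000. The remaining $240,000 passes to the descendants.
The descendants' portion ($240,000) is divided at the children's generation into 6 shares of $40,000. Hector, Zofia, and Carmen each take $40,000. The 3 shares of the deceased (Rosa, Samir, and Csilla) are combined into a pool of $120,000.
That pool ($120,000) is divided at the grandchildren's generation into 8 shares of $15,000. Zubin, Nkechi, Miko, Sione, Ottilie, Jovan, and Linnea each take $15,000. The remaining share for the deceased Maeve ($15,000) is carried to the next generation.
That pool ($15,000) is divided at the great-grandchildren's generation equally among Idris and Briar: $7,500 each.

Briar receives $7,500.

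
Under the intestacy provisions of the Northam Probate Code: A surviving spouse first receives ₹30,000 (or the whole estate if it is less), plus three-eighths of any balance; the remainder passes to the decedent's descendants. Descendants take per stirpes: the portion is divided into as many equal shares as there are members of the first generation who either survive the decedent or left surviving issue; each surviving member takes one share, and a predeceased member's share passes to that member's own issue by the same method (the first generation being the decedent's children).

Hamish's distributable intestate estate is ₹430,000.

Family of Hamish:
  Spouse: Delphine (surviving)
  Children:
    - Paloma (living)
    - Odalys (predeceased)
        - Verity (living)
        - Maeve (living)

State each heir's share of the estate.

Delphine first takes ₹30,000, leaving a balance of ₹400,000. Delphine then takes three-eighths of the balance (₹150,000), for a total of ₹180,000. The remaining ₹250,000 passes to the descendants.
The descendants' portion (₹250,000) is divided into 2 shares of ₹125,000: Paloma takes ₹125,000; Odalys's ₹125,000 share passes to Odalys's issue.
Odalys's share (₹125,000) is divided into 2 shares of ₹62,500: Verity and Maeve each take ₹62,500.

Delphine: ₹180,000; Paloma: ₹125,000; Verity: ₹62,500; Maeve: ₹62,500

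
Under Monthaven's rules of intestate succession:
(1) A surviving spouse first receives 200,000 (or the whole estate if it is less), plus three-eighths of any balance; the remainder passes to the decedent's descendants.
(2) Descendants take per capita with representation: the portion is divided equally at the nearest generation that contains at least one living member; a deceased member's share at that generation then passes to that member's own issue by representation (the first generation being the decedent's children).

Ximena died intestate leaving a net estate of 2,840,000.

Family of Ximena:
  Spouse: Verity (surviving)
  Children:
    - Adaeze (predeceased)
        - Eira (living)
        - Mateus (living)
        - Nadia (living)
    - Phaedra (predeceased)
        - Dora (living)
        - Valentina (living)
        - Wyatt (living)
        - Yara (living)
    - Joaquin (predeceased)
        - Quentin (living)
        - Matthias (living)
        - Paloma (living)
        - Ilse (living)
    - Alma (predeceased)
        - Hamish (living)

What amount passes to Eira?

Verity first takes 200,000, leaving a balance of 2,640,000. Verity then takes three-eighths of the balance (990,000), for a total of 1,190,000. The remaining 1,650,000 passes to the descendants.
No child survives, so the initial division is made at the grandchildren's generation.
The descendants' portion (1,650,000) is divided into 12 shares of 137,500: Eira, Mateus, Nadia, Dora, Valentina, Wyatt, Yara, Quentin, Matthias, Paloma, Ilse, and Hamish each take 137,500.

Eira receives 137,500.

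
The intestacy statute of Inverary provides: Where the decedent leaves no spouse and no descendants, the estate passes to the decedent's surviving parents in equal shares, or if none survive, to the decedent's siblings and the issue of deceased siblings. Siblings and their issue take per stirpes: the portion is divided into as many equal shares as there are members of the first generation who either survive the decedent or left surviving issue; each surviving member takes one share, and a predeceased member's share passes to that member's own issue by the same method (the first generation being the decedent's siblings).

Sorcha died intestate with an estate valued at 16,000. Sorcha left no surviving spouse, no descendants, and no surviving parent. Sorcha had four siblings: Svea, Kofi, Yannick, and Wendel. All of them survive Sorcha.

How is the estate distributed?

Svea: 4,000; Kofi: 4,000; Yannick: 4,000; Wendel: 4,000

The entire 16,000 passes to the siblings and their issue.
That amount (16,000) is divided into 4 shares of 4,000: Svea, Kofi, Yannick, and Wendel each take 4,000.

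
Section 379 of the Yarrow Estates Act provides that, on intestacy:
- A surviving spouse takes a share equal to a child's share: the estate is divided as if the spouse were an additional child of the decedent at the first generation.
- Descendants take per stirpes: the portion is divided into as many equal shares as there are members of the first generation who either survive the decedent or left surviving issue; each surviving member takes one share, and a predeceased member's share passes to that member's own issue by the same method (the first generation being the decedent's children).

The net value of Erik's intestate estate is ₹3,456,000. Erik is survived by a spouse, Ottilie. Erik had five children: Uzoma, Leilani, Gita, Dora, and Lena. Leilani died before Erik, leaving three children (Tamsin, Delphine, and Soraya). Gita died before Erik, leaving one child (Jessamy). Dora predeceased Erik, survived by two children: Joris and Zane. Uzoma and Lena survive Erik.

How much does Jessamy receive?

The spouse counts as an additional share at the children's level, so there are 6 primary shares of ₹576,000. Ottilie takes one such share (₹576,000).
The children's combined portion (₹2,880,000) is divided into 5 shares of ₹576,000: Uzoma and Lena each take ₹576,000; Leilani's ₹576,000 share passes to Leilani's issue; Gita's ₹576,000 share passes to Gita's issue; Dora's ₹576,000 share passes to Dora's issue.
Leilani's share (₹576,000) is divided into 3 shares of ₹192,000: Tamsin, Delphine, and Soraya each take ₹192,000.
Gita's share (₹576,000) passes entirely to Jessamy.
Dora's share (₹576,000) is divided into 2 shares of ₹288,000: Joris and Zane each take ₹288,000.

Jessamy receives ₹576,000.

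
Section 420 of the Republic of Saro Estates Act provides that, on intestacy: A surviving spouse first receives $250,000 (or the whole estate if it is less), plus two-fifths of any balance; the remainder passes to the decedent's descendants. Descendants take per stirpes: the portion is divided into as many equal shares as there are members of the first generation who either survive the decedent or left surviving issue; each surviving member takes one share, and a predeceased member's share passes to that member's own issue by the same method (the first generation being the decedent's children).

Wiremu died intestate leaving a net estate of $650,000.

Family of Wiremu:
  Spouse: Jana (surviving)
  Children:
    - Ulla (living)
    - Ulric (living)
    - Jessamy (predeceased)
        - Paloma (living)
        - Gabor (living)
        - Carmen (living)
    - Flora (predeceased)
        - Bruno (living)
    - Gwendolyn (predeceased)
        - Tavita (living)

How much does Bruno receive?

Jana first takes $250,000, leaving a balance of $400,000. Jana then takes two-fifths of the balance ($160,000), for a total of $410,000. The remaining $240,000 passes to the descendants.
The descendants' portion ($240,000) is divided into 5 shares of $48,000: Ulla and Ulric each take $48,000; Jessamy's $48,000 share passes to Jessamy's issue; Flora's $48,000 share passes to Flora's issue; Gwendolyn's $48,000 share passes to Gwendolyn's issue.
Jessamy's share ($48,000) is divided into 3 shares of $16,000: Paloma, Gabor, and Carmen each take $16,000.
Flora's share ($48,000) passes entirely to Bruno.
Gwendolyn's share ($48,000) passes entirely to Tavita.

Bruno receives $48,000.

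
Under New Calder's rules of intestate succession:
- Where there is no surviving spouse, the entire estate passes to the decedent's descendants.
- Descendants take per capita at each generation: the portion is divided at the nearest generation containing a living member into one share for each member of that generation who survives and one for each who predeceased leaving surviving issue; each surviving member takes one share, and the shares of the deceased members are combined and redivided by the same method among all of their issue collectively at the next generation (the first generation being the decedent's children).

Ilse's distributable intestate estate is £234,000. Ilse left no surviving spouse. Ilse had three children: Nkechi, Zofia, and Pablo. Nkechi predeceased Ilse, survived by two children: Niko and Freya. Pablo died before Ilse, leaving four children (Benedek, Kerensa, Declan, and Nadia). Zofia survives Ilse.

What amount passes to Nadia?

Nadia receives £26,000.

The entire £234,000 passes to the descendants.
That amount (£234,000) is divided at the children's generation into 3 shares of £78,000. Zofia takes £78,000. The 2 shares of the deceased (Nkechi and Pablo) are combined into a pool of £156,000.
That pool (£156,000) is divided at the grandchildren's generation equally among Niko, Freya, Benedek, Kerensa, Declan, and Nadia: £26,000 each.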